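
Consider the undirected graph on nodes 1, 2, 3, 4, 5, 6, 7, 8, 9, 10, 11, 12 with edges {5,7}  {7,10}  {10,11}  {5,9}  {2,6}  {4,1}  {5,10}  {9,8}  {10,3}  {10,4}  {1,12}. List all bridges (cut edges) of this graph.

1-12, 1-4, 10-11, 10-3, 10-4, 2-6, 5-9, 8-9

The edges on the cycle 5-7-10-5 are not bridges since each lies on that cycle.
But removing 3-10 disconnects 3 from 10; removing 10-11 disconnects 10 from 11; removing 5-9 disconnects 5 from 9; removing 12-1 disconnects 12 from 1 — these are bridges.
In total 8 edges are bridges.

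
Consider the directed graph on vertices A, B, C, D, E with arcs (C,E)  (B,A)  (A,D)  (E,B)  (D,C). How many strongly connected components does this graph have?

1

{A, B, C, D, E} are all mutually reachable — one SCC of size 5.
That gives 1 strongly connected component.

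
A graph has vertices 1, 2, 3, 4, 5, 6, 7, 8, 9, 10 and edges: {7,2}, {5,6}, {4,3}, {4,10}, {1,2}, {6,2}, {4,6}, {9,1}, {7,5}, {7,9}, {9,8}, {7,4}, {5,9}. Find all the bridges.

10-4, 3-4, 8-9

The edges on the cycle 7-4-6-5-7 are not bridges since each lies on that cycle.
But removing 8-9 disconnects 8 from 9; removing 4-3 disconnects 4 from 3; removing 4-10 disconnects 4 from 10 — these are bridges.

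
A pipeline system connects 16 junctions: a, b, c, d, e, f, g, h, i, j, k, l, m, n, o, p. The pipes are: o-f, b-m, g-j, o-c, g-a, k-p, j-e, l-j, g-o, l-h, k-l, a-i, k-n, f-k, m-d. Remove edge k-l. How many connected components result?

k and l are still connected via k-f-o-g-j-l, so the component count stays at 2.

2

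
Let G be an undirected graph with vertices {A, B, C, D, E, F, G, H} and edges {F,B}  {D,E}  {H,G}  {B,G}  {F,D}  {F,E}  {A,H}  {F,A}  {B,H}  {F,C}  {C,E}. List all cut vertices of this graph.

F

Removing F increases the component count from 1 to 2, so F is a cut vertex.
By contrast removing B leaves 1 component; it is not a cut vertex. No other vertex is a cut vertex either.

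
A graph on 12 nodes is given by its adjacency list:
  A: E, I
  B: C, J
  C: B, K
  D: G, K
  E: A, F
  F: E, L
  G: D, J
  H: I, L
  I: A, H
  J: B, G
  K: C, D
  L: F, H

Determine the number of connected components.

2

Starting from A we can reach A, E, F, H, I, L. That is one component of size 6.
Starting from B we can reach B, C, D, G, J, K. That is one component of size 6.
Total: 2 components.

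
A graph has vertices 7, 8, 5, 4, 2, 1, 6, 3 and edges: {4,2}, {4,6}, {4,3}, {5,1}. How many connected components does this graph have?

4

8 is isolated — a component by itself.
7 is isolated — a component by itself.
Starting from 1 we can reach 1, 5. That is one component of size 2.
Starting from 2 we can reach 2, 3, 4, 6. That is one component of size 4.
Total: 4 components.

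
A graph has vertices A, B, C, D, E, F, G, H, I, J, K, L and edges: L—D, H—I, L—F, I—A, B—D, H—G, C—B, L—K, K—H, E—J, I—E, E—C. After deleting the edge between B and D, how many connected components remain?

1

B and D are still connected via B-C-E-I-H-K-L-D, so the component count stays at 1.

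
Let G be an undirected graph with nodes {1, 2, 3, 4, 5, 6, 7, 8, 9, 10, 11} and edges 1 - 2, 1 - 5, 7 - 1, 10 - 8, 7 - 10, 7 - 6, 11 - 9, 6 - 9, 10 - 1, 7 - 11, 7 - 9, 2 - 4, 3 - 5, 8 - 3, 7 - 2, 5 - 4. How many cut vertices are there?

1

Removing 7 increases the component count from 1 to 2, so 7 is a cut vertex.
By contrast removing 11 leaves 1 component; it is not a cut vertex. No other vertex is a cut vertex either.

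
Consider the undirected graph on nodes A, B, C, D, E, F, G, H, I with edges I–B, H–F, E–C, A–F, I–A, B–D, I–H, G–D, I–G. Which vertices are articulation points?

Removing I increases the component count from 2 to 3, so I is a cut vertex.
By contrast removing F leaves 2 components; it is not a cut vertex. No other vertex is a cut vertex either.

I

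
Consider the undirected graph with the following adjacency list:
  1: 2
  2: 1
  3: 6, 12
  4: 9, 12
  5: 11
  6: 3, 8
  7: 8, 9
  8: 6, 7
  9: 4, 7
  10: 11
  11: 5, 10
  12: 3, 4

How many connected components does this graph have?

3

Starting from 1 we can reach 1, 2. That is one component of size 2.
Starting from 5 we can reach 5, 10, 11. That is one component of size 3.
Starting from 3 we can reach 3, 4, 6, 7, 8, 9, 12. That is one component of size 7.
Total: 3 components.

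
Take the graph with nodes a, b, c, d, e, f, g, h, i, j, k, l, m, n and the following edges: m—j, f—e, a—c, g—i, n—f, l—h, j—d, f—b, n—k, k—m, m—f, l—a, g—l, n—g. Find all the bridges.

a-c, a-l, b-f, d-j, e-f, g-i, g-l, g-n, h-l, j-m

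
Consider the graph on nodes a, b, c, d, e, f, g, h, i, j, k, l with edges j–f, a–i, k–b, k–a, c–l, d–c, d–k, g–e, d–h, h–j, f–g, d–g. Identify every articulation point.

a, c, d, g, k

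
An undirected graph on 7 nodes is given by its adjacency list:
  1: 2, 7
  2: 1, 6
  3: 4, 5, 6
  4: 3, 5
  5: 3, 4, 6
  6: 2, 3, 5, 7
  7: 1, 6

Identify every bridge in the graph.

none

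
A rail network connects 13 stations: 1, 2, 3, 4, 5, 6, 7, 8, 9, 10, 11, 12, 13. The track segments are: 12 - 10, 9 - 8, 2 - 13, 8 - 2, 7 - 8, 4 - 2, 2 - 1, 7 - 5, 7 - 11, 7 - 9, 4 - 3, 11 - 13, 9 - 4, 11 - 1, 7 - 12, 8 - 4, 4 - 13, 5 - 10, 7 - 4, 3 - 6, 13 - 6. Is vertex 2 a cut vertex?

Deleting 2 leaves 1 component (was 1) (its neighbors 1, 4, 8, 13 remain connected to each other), so 2 is not a cut vertex.

No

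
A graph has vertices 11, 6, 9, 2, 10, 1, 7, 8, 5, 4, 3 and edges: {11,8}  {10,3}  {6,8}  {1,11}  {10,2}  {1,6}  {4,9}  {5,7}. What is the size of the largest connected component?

4

Starting from 4 we can reach 4, 9. That is one component of size 2.
Starting from 5 we can reach 5, 7. That is one component of size 2.
Starting from 2 we can reach 2, 3, 10. That is one component of size 3.
Starting from 1 we can reach 1, 6, 8, 11. That is one component of size 4.
The largest has 4 vertices.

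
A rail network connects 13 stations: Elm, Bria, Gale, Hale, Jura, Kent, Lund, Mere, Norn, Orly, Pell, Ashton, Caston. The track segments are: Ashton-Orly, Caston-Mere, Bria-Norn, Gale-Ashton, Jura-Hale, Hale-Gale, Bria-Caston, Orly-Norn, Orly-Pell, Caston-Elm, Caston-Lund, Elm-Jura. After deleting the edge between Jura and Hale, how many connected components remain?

2

Jura and Hale are still connected via Jura-Elm-Caston-Bria-Norn-Orly-Ashton-Gale-Hale, so the component count stays at 2.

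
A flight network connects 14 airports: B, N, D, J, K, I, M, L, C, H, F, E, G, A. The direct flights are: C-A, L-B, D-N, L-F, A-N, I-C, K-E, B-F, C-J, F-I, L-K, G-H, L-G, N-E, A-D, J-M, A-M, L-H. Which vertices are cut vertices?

L

Removing L increases the component count from 1 to 2, so L is a cut vertex.
By contrast removing E leaves 1 component; it is not a cut vertex. No other vertex is a cut vertex either.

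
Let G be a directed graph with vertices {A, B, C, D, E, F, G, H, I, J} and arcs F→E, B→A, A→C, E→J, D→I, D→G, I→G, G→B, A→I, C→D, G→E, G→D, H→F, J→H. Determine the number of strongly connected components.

2

{A, B, C, D, G, I} are all mutually reachable — one SCC of size 6.
{E, F, H, J} are all mutually reachable — one SCC of size 4.
That gives 2 strongly connected components.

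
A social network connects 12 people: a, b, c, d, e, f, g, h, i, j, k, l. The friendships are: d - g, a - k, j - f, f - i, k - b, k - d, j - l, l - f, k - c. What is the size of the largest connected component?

h is isolated — a component by itself.
e is isolated — a component by itself.
Starting from f we can reach f, i, j, l. That is one component of size 4.
Starting from a we can reach a, b, c, d, g, k. That is one component of size 6.
The largest has 6 vertices.

6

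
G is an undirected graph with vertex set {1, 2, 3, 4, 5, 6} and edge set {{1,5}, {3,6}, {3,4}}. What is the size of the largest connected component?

3

2 is isolated — a component by itself.
Starting from 1 we can reach 1, 5. That is one component of size 2.
Starting from 3 we can reach 3, 4, 6. That is one component of size 3.
The largest has 3 vertices.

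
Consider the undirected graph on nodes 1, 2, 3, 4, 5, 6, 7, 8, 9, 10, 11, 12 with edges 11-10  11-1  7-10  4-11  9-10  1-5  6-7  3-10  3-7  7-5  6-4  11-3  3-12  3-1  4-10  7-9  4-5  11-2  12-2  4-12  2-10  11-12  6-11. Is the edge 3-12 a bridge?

No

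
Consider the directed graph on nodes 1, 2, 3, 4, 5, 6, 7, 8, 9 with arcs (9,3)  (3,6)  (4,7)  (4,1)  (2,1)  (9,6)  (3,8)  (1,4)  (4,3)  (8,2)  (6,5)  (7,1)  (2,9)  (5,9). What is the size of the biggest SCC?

9

{1, 2, 3, 4, 5, 6, 7, 8, 9} are all mutually reachable — one SCC of size 9.
The largest has 9 vertices.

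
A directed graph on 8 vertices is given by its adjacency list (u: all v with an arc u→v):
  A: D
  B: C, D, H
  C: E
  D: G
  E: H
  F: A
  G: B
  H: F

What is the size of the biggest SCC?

{A, B, C, D, E, F, G, H} are all mutually reachable — one SCC of size 8.
The largest has 8 vertices.

8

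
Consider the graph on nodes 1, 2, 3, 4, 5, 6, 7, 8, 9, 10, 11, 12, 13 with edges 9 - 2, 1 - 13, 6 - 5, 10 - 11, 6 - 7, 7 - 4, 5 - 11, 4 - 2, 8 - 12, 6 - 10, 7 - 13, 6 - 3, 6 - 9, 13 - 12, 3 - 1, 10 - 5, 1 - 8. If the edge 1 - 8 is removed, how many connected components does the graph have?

1 and 8 are still connected via 1-13-12-8, so the component count stays at 1.

1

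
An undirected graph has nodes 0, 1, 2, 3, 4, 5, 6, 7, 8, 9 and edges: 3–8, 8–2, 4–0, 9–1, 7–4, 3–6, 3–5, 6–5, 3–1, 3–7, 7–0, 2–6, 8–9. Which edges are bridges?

3-7

The edges on the cycle 3-8-9-1-3 are not bridges since each lies on that cycle.
But removing 3–7 disconnects 3 from 7 — this is a bridge.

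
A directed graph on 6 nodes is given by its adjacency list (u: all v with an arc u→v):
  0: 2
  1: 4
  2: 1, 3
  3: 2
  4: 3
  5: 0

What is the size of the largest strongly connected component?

{1, 2, 3, 4} are all mutually reachable — one SCC of size 4.
{5} is an SCC by itself.
{0} is an SCC by itself.
The largest has 4 vertices.

4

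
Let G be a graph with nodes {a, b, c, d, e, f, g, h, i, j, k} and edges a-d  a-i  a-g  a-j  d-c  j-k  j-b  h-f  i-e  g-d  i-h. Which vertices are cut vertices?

Removing a increases the component count from 1 to 3, so a is a cut vertex.
Removing d increases the component count from 1 to 2, so d is a cut vertex.
Removing h increases the component count from 1 to 2, so h is a cut vertex.
Likewise i, j are cut vertices.
By contrast removing b leaves 1 component; it is not a cut vertex. No other vertex is a cut vertex either.

a, d, h, i, j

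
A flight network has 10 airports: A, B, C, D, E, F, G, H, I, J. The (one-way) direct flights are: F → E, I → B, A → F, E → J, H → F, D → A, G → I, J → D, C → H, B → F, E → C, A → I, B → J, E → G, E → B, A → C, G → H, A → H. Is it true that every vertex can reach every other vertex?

Yes

From H we can reach every vertex (A, B, C, D, E, F, G, H, I, J), and every vertex can reach H (A, B, C, D, E, F, G, H, I, J). So the whole graph is one strongly connected component.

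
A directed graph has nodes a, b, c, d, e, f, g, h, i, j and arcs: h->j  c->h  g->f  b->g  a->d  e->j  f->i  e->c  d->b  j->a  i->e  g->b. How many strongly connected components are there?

1

{a, b, c, d, e, f, g, h, i, j} are all mutually reachable — one SCC of size 10.
That gives 1 strongly connected component.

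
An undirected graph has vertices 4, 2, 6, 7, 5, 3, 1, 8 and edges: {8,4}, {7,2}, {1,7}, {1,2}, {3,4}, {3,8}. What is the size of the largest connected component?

3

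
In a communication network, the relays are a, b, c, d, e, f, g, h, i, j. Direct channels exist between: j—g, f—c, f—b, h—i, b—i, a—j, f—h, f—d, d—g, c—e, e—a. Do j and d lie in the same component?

From j we can reach a, b, c, d, e, f, g, h, i, j, which includes d.

Yes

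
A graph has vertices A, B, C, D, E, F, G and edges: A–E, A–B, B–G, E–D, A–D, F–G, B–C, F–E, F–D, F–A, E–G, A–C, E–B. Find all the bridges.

The edges on the cycle A-E-D-A are not bridges since each lies on that cycle.
Every edge lies on some cycle, so there are no bridges.

none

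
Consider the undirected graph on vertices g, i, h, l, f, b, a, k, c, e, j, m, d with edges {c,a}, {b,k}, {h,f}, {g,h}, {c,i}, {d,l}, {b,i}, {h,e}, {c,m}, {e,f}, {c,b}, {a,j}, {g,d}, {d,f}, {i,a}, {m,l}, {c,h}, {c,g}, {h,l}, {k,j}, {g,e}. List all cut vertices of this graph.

c

Removing c increases the component count from 1 to 2, so c is a cut vertex.
By contrast removing f leaves 1 component; it is not a cut vertex. No other vertex is a cut vertex either.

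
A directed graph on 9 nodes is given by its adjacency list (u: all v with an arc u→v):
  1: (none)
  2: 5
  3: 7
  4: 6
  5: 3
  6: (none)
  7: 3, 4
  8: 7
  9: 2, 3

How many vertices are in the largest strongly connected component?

2

{3, 7} are all mutually reachable — one SCC of size 2.
{5} is an SCC by itself.
{2} is an SCC by itself.
{8} is an SCC by itself.
{9} is an SCC by itself.
(and 3 more singleton SCCs)
The largest has 2 vertices.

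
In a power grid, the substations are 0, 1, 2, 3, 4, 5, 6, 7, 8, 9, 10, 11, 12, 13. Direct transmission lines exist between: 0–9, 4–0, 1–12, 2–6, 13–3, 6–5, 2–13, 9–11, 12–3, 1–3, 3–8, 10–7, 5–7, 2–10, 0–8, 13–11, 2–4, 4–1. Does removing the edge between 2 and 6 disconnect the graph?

After removing 2–6, the path 2-10-7-5-6 still connects them, so the edge is not a bridge.

No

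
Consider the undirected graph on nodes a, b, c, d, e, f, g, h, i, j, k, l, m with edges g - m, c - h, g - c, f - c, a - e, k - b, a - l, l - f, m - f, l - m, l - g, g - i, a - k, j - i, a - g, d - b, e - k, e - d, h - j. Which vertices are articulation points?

Removing a increases the component count from 1 to 2, so a is a cut vertex.
By contrast removing e leaves 1 component; it is not a cut vertex. No other vertex is a cut vertex either.

a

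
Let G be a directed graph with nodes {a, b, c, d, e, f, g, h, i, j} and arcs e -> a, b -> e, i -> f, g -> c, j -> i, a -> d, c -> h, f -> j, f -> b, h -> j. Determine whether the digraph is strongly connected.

There is no directed path from f to g, so the graph is not strongly connected.

No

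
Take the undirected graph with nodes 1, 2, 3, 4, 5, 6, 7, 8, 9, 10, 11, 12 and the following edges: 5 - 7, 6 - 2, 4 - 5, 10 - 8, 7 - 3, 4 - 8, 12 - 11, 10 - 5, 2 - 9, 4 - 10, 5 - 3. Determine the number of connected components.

1 is isolated — a component by itself.
Starting from 11 we can reach 11, 12. That is one component of size 2.
Starting from 2 we can reach 2, 6, 9. That is one component of size 3.
Starting from 3 we can reach 3, 4, 5, 7, 8, 10. That is one component of size 6.
Total: 4 components.

4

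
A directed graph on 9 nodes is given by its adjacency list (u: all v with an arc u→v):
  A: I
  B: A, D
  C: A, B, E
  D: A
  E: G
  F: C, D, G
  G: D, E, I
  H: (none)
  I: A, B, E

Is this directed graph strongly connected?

No

There is no directed path from E to F, so the graph is not strongly connected.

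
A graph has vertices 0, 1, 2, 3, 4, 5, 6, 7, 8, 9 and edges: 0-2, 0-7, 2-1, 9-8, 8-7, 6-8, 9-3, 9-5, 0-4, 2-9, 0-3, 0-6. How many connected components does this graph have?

Starting from 0 we can reach 0, 1, 2, 3, 4, 5, 6, 7, 8, 9. That is one component of size 10.
Total: 1 component.

1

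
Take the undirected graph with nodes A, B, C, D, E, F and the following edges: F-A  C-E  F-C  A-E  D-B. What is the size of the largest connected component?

4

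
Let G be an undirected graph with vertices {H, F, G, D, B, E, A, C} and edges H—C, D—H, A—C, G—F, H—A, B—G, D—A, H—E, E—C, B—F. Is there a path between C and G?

No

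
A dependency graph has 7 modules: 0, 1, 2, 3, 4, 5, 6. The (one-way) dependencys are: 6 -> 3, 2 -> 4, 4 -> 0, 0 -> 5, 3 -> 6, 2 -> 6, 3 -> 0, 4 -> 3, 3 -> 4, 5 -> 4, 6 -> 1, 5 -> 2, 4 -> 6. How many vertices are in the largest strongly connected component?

{0, 2, 3, 4, 5, 6} are all mutually reachable — one SCC of size 6.
{1} is an SCC by itself.
The largest has 6 vertices.

6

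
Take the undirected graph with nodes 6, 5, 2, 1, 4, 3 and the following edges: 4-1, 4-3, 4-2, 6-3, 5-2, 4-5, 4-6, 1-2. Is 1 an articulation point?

No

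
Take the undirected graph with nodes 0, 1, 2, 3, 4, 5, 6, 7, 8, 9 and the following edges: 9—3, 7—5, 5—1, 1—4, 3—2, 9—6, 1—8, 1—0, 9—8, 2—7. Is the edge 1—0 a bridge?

Removing 1—0 leaves no path between 1 and 0: the component count goes from 1 to 2. So it is a bridge.

Yes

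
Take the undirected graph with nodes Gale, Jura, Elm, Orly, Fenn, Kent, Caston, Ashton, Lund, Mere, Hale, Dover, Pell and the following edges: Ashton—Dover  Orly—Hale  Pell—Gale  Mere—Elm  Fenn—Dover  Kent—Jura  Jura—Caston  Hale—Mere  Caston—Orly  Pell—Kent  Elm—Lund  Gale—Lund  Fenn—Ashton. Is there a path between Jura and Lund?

Yes

From Jura we can reach Elm, Gale, Hale, Jura, Kent, Lund, Mere, Orly, Pell, Caston, which includes Lund.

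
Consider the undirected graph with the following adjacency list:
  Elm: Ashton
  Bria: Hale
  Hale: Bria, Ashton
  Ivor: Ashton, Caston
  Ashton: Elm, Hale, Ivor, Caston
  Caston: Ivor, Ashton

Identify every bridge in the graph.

The edges on the cycle Ivor-Ashton-Caston-Ivor are not bridges since each lies on that cycle.
But removing Hale-Bria disconnects Hale from Bria; removing Ashton-Hale disconnects Ashton from Hale; removing Ashton-Elm disconnects Ashton from Elm — these are bridges.

Ashton-Elm, Ashton-Hale, Bria-Hale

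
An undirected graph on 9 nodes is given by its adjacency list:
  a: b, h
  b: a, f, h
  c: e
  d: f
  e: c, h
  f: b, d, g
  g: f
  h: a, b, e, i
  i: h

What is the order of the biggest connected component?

Starting from a we can reach a, b, c, d, e, f, g, h, i. That is one component of size 9.
The largest has 9 vertices.

9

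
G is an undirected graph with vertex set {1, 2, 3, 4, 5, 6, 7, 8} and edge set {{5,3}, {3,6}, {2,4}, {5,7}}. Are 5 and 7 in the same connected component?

Yes

From 5 we can reach 3, 5, 6, 7, which includes 7.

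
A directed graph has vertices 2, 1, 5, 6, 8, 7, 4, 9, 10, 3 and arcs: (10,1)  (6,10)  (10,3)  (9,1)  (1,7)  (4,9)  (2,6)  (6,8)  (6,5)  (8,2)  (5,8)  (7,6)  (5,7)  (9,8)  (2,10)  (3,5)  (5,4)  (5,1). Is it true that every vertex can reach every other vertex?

From 2 we can reach every vertex (1, 2, 3, 4, 5, 6, 7, 8, 9, 10), and every vertex can reach 2 (1, 2, 3, 4, 5, 6, 7, 8, 9, 10). So the whole graph is one strongly connected component.

Yes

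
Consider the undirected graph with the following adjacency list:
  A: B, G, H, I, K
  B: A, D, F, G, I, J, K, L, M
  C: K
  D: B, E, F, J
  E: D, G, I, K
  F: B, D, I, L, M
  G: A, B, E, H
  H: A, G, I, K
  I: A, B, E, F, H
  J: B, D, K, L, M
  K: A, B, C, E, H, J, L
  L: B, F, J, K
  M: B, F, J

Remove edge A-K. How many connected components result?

A and K are still connected via A-B-K, so the component count stays at 1.

1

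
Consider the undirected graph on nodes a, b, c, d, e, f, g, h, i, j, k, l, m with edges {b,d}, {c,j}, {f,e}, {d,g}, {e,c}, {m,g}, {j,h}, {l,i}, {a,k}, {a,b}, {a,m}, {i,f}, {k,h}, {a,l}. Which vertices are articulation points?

Removing a increases the component count from 1 to 2, so a is a cut vertex.
By contrast removing j leaves 1 component; it is not a cut vertex. No other vertex is a cut vertex either.

a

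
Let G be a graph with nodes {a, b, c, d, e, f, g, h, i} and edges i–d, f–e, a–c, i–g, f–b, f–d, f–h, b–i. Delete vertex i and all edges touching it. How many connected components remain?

With i gone, the remaining components are: {g}; {a, c}; {b, d, e, f, h}.
That is 3 components.

3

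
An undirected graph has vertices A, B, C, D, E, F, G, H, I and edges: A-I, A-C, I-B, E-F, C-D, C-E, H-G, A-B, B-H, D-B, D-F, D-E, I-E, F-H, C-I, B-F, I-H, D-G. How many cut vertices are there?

Removing F, for instance, still leaves 1 component. No single vertex removal increases the component count — the graph has no articulation points.

0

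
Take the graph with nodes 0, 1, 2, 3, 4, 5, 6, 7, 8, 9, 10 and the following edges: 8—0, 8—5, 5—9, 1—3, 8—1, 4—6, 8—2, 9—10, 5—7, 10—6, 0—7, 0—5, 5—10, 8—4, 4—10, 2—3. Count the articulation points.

1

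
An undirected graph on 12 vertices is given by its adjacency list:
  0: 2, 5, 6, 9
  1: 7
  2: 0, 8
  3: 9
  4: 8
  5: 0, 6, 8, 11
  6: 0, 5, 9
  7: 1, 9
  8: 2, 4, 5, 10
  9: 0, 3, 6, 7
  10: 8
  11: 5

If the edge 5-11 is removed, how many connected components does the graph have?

2

Before removal there is 1 component.
5-11 is a bridge — removing it separates 5's side from 11's side.
After removal: 2 components.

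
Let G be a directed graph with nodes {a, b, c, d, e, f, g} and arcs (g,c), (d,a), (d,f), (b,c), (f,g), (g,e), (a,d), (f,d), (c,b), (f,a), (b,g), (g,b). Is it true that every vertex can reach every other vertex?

No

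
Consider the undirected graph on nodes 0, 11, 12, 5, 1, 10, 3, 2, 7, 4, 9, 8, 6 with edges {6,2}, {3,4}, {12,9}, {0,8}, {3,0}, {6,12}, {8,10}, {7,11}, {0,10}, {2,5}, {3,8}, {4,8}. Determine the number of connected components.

1 is isolated — a component by itself.
Starting from 7 we can reach 7, 11. That is one component of size 2.
Starting from 2 we can reach 2, 5, 6, 9, 12. That is one component of size 5.
Starting from 0 we can reach 0, 3, 4, 8, 10. That is one component of size 5.
Total: 4 components.

4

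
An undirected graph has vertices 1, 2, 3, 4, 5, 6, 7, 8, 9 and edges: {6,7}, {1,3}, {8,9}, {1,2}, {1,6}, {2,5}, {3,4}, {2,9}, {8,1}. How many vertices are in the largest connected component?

Starting from 1 we can reach 1, 2, 3, 4, 5, 6, 7, 8, 9. That is one component of size 9.
The largest has 9 vertices.

9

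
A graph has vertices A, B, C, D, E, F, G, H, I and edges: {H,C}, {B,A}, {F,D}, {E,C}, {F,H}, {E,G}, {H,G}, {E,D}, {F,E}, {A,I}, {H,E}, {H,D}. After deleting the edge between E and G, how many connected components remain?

2

E and G are still connected via E-H-G, so the component count stays at 2.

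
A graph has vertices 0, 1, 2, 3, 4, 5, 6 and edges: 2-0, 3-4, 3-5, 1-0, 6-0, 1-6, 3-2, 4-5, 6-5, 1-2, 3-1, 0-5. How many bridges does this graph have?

0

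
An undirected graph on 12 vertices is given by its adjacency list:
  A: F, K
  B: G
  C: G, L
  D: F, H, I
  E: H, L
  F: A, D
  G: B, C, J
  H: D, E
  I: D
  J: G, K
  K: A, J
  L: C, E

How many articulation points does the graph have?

Removing D increases the component count from 1 to 2, so D is a cut vertex.
Removing G increases the component count from 1 to 2, so G is a cut vertex.
By contrast removing C leaves 1 component; it is not a cut vertex. No other vertex is a cut vertex either.

2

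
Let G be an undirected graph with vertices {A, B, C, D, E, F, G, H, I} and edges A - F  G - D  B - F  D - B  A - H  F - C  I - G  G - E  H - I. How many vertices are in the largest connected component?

9

Starting from A we can reach A, B, C, D, E, F, G, H, I. That is one component of size 9.
The largest has 9 vertices.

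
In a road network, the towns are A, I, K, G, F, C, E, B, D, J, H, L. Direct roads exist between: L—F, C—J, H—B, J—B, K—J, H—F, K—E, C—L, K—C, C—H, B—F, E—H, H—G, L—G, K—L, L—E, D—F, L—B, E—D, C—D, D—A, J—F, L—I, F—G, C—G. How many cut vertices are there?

2

Removing D increases the component count from 1 to 2, so D is a cut vertex.
Removing L increases the component count from 1 to 2, so L is a cut vertex.
By contrast removing H leaves 1 component; it is not a cut vertex. No other vertex is a cut vertex either.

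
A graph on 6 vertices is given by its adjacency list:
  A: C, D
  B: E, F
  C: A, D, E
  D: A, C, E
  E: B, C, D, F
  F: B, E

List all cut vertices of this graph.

E

Removing E increases the component count from 1 to 2, so E is a cut vertex.
By contrast removing A leaves 1 component; it is not a cut vertex. No other vertex is a cut vertex either.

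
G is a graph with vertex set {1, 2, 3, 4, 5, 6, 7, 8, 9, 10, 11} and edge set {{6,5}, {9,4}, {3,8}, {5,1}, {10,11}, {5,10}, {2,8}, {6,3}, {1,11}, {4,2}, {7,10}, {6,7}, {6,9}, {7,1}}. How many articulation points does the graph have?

Removing 6 increases the component count from 1 to 2, so 6 is a cut vertex.
By contrast removing 2 leaves 1 component; it is not a cut vertex. No other vertex is a cut vertex either.

1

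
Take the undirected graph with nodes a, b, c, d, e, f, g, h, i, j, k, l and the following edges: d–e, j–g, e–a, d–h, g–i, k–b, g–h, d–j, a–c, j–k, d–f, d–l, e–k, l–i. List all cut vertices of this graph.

Removing a increases the component count from 1 to 2, so a is a cut vertex.
Removing d increases the component count from 1 to 2, so d is a cut vertex.
Removing e increases the component count from 1 to 2, so e is a cut vertex.
Likewise k is a cut vertex.
By contrast removing g leaves 1 component; it is not a cut vertex. No other vertex is a cut vertex either.

a, d, e, k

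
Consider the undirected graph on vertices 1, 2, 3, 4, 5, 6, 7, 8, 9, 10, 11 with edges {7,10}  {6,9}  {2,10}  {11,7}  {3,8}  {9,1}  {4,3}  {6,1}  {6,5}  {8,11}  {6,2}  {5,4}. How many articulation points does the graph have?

Removing 6 increases the component count from 1 to 2, so 6 is a cut vertex.
By contrast removing 10 leaves 1 component; it is not a cut vertex. No other vertex is a cut vertex either.

1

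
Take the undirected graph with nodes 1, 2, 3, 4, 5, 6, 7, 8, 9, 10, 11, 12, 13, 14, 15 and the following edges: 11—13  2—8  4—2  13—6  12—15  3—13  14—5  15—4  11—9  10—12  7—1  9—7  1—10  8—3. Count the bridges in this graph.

The edges on the cycle 11-9-7-1-10-12-15-4-2-8-3-13-11 are not bridges since each lies on that cycle.
But removing 14—5 disconnects 14 from 5; removing 13—6 disconnects 13 from 6 — these are bridges.
That makes 2 bridges.

2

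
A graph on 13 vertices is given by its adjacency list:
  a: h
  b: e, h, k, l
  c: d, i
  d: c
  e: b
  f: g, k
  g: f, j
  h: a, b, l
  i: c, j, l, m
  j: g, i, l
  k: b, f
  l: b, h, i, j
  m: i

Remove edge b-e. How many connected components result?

2

Before removal there is 1 component.
b-e is a bridge — removing it separates b's side from e's side.
After removal: 2 components.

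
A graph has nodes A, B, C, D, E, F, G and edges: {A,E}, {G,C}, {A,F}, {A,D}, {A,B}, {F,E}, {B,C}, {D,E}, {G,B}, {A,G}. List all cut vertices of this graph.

Removing A increases the component count from 1 to 2, so A is a cut vertex.
By contrast removing E leaves 1 component; it is not a cut vertex. No other vertex is a cut vertex either.

A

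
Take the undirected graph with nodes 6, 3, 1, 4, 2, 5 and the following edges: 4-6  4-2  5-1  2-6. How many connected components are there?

3

3 is isolated — a component by itself.
Starting from 1 we can reach 1, 5. That is one component of size 2.
Starting from 2 we can reach 2, 4, 6. That is one component of size 3.
Total: 3 components.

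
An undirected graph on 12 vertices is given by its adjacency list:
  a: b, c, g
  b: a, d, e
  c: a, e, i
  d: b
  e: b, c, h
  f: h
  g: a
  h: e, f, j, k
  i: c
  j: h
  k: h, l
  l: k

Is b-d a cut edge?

Yes

Removing b-d leaves no path between b and d: the component count goes from 1 to 2. So it is a bridge.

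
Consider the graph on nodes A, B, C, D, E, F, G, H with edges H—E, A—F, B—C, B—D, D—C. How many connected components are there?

4

G is isolated — a component by itself.
Starting from E we can reach E, H. That is one component of size 2.
Starting from A we can reach A, F. That is one component of size 2.
Starting from B we can reach B, C, D. That is one component of size 3.
Total: 4 components.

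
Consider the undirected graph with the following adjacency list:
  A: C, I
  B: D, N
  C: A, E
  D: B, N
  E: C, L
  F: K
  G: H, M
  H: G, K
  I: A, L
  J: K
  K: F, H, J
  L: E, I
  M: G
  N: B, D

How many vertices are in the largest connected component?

6

Starting from B we can reach B, D, N. That is one component of size 3.
Starting from A we can reach A, C, E, I, L. That is one component of size 5.
Starting from F we can reach F, G, H, J, K, M. That is one component of size 6.
The largest has 6 vertices.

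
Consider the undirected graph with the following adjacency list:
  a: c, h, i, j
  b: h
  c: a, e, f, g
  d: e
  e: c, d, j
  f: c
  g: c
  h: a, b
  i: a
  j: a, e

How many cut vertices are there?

4

Removing a increases the component count from 1 to 3, so a is a cut vertex.
Removing c increases the component count from 1 to 3, so c is a cut vertex.
Removing e increases the component count from 1 to 2, so e is a cut vertex.
Likewise h is a cut vertex.
By contrast removing j leaves 1 component; it is not a cut vertex. No other vertex is a cut vertex either.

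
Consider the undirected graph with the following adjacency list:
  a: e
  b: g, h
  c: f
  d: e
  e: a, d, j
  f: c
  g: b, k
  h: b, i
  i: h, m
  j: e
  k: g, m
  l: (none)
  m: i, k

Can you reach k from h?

Yes

From h we can reach b, g, h, i, k, m, which includes k.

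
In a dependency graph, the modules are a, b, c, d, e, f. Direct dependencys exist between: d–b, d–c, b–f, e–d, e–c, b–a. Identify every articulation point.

Removing b increases the component count from 1 to 3, so b is a cut vertex.
Removing d increases the component count from 1 to 2, so d is a cut vertex.
By contrast removing c leaves 1 component; it is not a cut vertex. No other vertex is a cut vertex either.

b, d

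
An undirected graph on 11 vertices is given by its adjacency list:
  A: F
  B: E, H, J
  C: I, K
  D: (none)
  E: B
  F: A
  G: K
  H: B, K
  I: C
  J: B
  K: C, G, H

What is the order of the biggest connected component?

8

D is isolated — a component by itself.
Starting from A we can reach A, F. That is one component of size 2.
Starting from B we can reach B, C, E, G, H, I, J, K. That is one component of size 8.
The largest has 8 vertices.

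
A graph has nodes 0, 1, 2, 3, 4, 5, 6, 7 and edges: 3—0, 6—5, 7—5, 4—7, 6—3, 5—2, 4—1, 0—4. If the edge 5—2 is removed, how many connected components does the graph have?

2

Before removal there is 1 component.
5—2 is a bridge — removing it separates 5's side from 2's side.
After removal: 2 components.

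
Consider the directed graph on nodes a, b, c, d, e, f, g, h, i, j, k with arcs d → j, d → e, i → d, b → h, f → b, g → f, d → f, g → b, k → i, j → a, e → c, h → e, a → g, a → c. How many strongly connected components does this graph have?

11

{c} is an SCC by itself.
{e} is an SCC by itself.
{k} is an SCC by itself.
{j} is an SCC by itself.
{f} is an SCC by itself.
(and 6 more singleton SCCs)
That gives 11 strongly connected components.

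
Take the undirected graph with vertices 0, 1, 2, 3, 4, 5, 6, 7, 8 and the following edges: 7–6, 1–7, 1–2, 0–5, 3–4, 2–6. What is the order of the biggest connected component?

4

8 is isolated — a component by itself.
Starting from 0 we can reach 0, 5. That is one component of size 2.
Starting from 3 we can reach 3, 4. That is one component of size 2.
Starting from 1 we can reach 1, 2, 6, 7. That is one component of size 4.
The largest has 4 vertices.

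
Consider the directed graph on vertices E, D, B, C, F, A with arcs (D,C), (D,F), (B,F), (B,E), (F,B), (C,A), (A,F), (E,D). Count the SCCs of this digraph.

1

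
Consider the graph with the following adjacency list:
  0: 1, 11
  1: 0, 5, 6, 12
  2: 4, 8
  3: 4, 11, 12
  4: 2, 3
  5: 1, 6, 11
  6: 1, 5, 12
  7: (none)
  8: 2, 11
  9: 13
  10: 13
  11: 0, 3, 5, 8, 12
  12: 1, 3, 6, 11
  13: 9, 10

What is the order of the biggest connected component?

7 is isolated — a component by itself.
Starting from 9 we can reach 9, 10, 13. That is one component of size 3.
Starting from 0 we can reach 0, 1, 2, 3, 4, 5, 6, 8, 11, 12. That is one component of size 10.
The largest has 10 vertices.

10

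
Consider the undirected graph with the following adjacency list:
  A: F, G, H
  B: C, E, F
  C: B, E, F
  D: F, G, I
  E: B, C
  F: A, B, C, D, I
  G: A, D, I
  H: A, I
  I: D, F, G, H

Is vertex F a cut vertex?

Yes

Deleting F raises the number of components from 1 to 2, so F is a cut vertex.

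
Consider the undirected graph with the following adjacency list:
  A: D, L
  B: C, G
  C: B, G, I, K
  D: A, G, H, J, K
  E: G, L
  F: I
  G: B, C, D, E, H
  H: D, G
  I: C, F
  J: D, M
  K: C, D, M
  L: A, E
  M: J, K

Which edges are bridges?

The edges on the cycle K-D-J-M-K are not bridges since each lies on that cycle.
But removing I-C disconnects I from C; removing F-I disconnects F from I — these are bridges.

C-I, F-I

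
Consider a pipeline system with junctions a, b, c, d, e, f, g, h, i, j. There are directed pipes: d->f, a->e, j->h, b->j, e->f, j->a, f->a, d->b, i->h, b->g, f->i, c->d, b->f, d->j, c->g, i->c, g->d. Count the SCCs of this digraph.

2

{a, b, c, d, e, f, g, i, j} are all mutually reachable — one SCC of size 9.
{h} is an SCC by itself.
That gives 2 strongly connected components.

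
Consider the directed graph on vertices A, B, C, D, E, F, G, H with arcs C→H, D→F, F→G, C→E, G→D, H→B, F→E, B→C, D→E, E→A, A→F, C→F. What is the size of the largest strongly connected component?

{A, D, E, F, G} are all mutually reachable — one SCC of size 5.
{B, C, H} are all mutually reachable — one SCC of size 3.
The largest has 5 vertices.

5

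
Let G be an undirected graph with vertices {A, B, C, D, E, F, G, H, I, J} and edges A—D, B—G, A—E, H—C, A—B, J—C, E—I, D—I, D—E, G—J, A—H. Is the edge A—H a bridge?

No

After removing A—H, the path A-B-G-J-C-H still connects them, so the edge is not a bridge.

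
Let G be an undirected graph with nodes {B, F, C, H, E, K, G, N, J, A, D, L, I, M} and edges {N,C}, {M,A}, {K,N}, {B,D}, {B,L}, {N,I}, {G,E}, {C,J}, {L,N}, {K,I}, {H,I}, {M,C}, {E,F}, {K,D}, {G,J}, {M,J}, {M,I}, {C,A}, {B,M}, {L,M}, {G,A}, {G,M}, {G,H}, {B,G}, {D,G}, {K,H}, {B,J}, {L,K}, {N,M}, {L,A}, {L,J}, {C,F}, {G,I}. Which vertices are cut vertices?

Removing F, for instance, still leaves 1 component. No single vertex removal increases the component count — the graph has no articulation points.

none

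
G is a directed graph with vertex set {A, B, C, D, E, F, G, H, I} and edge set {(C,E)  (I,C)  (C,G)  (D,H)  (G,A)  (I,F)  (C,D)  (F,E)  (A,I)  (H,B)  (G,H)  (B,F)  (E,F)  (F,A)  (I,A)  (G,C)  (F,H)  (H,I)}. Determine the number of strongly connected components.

1

{A, B, C, D, E, F, G, H, I} are all mutually reachable — one SCC of size 9.
That gives 1 strongly connected component.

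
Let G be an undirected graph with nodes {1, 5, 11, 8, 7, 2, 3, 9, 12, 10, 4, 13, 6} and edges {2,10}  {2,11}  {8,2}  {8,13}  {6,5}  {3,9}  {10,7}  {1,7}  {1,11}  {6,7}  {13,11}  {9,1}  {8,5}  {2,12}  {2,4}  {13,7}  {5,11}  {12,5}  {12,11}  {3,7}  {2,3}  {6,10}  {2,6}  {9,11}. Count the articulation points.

1

Removing 2 increases the component count from 1 to 2, so 2 is a cut vertex.
By contrast removing 7 leaves 1 component; it is not a cut vertex. No other vertex is a cut vertex either.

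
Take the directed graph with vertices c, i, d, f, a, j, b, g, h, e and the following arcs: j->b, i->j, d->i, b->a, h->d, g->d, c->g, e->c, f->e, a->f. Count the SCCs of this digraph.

2

{a, b, c, d, e, f, g, i, j} are all mutually reachable — one SCC of size 9.
{h} is an SCC by itself.
That gives 2 strongly connected components.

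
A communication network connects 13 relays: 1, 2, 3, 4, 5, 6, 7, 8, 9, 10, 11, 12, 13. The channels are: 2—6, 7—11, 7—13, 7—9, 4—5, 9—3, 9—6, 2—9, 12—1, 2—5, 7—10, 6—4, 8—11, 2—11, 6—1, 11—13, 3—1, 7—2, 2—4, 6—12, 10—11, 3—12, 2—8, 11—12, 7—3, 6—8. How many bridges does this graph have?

The edges on the cycle 2-9-6-2 are not bridges since each lies on that cycle.
Every edge lies on some cycle, so there are no bridges.

0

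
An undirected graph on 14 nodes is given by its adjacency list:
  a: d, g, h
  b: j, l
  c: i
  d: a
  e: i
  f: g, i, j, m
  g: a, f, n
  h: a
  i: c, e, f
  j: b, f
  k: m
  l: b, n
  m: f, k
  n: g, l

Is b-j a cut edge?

No

After removing b-j, the path b-l-n-g-f-j still connects them, so the edge is not a bridge.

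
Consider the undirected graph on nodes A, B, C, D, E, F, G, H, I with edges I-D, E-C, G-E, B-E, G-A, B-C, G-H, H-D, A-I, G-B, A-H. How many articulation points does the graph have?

Removing G increases the component count from 2 to 3, so G is a cut vertex.
By contrast removing H leaves 2 components; it is not a cut vertex. No other vertex is a cut vertex either.

1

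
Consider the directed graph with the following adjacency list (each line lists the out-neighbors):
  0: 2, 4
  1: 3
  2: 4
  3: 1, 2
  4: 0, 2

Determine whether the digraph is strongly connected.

No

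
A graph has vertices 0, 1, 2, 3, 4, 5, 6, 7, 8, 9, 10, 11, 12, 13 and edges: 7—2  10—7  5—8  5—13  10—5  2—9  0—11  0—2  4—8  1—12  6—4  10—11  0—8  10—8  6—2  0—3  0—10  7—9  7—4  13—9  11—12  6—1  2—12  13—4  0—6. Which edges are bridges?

0-3

The edges on the cycle 7-2-9-7 are not bridges since each lies on that cycle.
But removing 0—3 disconnects 0 from 3 — this is a bridge.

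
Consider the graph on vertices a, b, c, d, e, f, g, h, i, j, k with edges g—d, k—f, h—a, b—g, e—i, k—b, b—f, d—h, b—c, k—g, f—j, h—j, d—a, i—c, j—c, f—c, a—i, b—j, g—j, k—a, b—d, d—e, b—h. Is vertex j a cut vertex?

Deleting j leaves 1 component (was 1) (its neighbors b, c, f, g, h remain connected to each other), so j is not a cut vertex.

No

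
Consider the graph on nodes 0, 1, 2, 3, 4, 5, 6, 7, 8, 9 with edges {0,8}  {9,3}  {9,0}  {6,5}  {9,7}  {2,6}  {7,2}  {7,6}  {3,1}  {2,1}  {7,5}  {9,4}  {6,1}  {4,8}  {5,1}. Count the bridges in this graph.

0

The edges on the cycle 7-2-6-7 are not bridges since each lies on that cycle.
Every edge lies on some cycle, so there are no bridges.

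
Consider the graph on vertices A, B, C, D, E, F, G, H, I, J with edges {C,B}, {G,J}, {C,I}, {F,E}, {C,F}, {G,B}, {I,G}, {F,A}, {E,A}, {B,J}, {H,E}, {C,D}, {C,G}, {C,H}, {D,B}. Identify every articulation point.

C

Removing C increases the component count from 1 to 2, so C is a cut vertex.
By contrast removing E leaves 1 component; it is not a cut vertex. No other vertex is a cut vertex either.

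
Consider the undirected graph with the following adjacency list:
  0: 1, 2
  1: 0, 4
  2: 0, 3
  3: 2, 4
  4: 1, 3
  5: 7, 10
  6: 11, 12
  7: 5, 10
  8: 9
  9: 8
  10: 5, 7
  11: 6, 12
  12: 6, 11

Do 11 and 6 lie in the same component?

Yes

From 11 we can reach 6, 11, 12, which includes 6.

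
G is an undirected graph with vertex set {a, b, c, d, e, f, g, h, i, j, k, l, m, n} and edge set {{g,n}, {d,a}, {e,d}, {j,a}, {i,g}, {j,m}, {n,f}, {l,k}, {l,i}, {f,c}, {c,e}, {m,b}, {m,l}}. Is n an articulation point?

Deleting n leaves 2 components (was 2), so n is not a cut vertex.

No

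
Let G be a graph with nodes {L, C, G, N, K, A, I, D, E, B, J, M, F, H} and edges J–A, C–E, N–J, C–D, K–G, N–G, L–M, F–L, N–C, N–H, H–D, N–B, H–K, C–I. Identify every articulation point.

Removing C increases the component count from 2 to 4, so C is a cut vertex.
Removing J increases the component count from 2 to 3, so J is a cut vertex.
Removing L increases the component count from 2 to 3, so L is a cut vertex.
Likewise N is a cut vertex.
By contrast removing E leaves 2 components; it is not a cut vertex. No other vertex is a cut vertex either.

C, J, L, N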